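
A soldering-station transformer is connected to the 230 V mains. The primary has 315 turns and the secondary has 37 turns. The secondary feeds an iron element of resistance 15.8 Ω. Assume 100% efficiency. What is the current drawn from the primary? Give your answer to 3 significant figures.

I_p ≈ 0.201 A

V_s = V_p × N_s/N_p = 230 × 37/315 = 27.016 V.
I_s = V_s/R = 27.016/15.8 = 1.7099 A.
For an ideal transformer I_p N_p = I_s N_s, so I_p = 1.7099 × 37/315 = 0.201 A.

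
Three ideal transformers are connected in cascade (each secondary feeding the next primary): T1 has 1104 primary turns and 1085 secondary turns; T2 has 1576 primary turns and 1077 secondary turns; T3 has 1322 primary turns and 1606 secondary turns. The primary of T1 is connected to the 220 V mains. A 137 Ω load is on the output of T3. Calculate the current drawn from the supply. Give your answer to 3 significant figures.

I_supply ≈ 1.07 A

Secondary of T1: V = 220.00 × 1085/1104 = 216.21 V.
Secondary of T2: V = 216.21 × 1077/1576 = 147.76 V.
Secondary of T3: V = 147.76 × 1606/1322 = 179.50 V.
I_load = 179.50/137 = 1.3102 A, so P_out = 179.50 × 1.3102 = 235.18 W.
All ideal ⇒ P_in = P_out, so I_supply = 235.18/220 = 1.07 A.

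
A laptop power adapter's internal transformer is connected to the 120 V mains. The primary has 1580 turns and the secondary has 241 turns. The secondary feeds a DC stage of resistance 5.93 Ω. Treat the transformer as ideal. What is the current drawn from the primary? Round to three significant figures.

V_s = V_p × N_s/N_p = 120 × 241/1580 = 18.304 V.
I_s = V_s/R = 18.304/5.93 = 3.0866 A.
For an ideal transformer I_p N_p = I_s N_s, so I_p = 3.0866 × 241/1580 = 0.471 A.

I_p ≈ 0.471 A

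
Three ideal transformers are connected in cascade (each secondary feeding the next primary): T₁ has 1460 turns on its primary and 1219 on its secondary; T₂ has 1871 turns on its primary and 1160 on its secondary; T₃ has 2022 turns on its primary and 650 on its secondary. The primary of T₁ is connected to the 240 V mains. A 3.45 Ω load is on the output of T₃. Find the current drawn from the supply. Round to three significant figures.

After T₁: V = 240.00 × 1219/1460 = 200.38 V.
After T₂: V = 200.38 × 1160/1871 = 124.24 V.
After T₃: V = 124.24 × 650/2022 = 39.937 V.
I_load = 39.937/3.45 = 11.576 A, so P_out = 39.937 × 11.576 = 462.31 W.
All ideal ⇒ P_in = P_out, so I_supply = 462.31/240 = 1.93 A.

I_supply ≈ 1.93 A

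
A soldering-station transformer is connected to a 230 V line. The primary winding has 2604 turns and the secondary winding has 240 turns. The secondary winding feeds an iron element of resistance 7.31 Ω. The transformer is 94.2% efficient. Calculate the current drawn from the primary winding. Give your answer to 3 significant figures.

V_s = 230 × 240/2604 = 21.198 V.
I_s = V_s/R = 21.198/7.31 = 2.8999 A.
P_out = V_s I_s = 21.198 × 2.8999 = 61.472 W.
P_in = P_out/η = 61.472/0.942 = 65.257 W.
I_p = P_in/V_p = 65.257/230 = 0.284 A.

I_p ≈ 0.284 A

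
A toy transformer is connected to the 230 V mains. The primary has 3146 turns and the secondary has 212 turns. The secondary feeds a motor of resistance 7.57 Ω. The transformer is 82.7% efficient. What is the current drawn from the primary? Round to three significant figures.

I_p ≈ 0.167 A

V_s = 230 × 212/3146 = 15.499 V.
I_s = V_s/R = 15.499/7.57 = 2.0474 A.
P_out = V_s I_s = 15.499 × 2.0474 = 31.733 W.
P_in = P_out/η = 31.733/0.827 = 38.371 W.
I_p = P_in/V_p = 38.371/230 = 0.167 A.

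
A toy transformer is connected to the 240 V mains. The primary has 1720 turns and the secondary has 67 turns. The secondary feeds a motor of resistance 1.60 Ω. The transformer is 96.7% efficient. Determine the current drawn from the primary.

V_s = 240 × 67/1720 = 9.3488 V.
I_s = V_s/R = 9.3488/1.60 = 5.8430 A.
P_out = V_s I_s = 9.3488 × 5.8430 = 54.625 W.
P_in = P_out/η = 54.625/0.967 = 56.490 W.
I_p = P_in/V_p = 56.490/240 = 0.235 A.

I_p ≈ 0.235 A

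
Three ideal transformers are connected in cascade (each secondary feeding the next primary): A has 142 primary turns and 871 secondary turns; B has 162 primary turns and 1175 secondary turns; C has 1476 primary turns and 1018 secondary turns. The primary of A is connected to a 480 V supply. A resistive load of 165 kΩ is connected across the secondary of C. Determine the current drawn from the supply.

I_supply ≈ 2.74 A

After A: V = 480.00 × 871/142 = 2944.2 V.
After B: V = 2944.2 × 1175/162 = 21355 V.
After C: V = 21355 × 1018/1476 = 14728 V.
I_load = 14728/165000 = 0.089263 A, so P_out = 14728 × 0.089263 = 1314.7 W.
All ideal ⇒ P_in = P_out, so I_supply = 1314.7/480 = 2.74 A.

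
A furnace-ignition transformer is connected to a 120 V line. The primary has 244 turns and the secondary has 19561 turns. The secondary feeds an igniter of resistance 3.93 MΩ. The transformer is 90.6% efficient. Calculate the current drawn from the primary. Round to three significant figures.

I_p ≈ 0.217 A

V_s = 120 × 19561/244 = 9620.2 V.
I_s = V_s/R = 9620.2/(3.93×10^6) = 0.0024479 A.
P_out = V_s I_s = 9620.2 × 0.0024479 = 23.549 W.
P_in = P_out/η = 23.549/0.906 = 25.992 W.
I_p = P_in/V_p = 25.992/120 = 0.217 A.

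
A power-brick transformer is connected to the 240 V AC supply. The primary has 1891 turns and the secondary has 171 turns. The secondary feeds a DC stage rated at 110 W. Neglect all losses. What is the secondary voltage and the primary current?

V_s = V_p × N_s/N_p = 240 × 171/1891 = 21.703 V.
I_s = P/V_s = 110/21.703 = 5.0685 A.
I_p = I_s × N_s/N_p = 5.0685 × 171/1891 = 0.458 A.

V_s ≈ 21.7 V, I_p ≈ 0.458 A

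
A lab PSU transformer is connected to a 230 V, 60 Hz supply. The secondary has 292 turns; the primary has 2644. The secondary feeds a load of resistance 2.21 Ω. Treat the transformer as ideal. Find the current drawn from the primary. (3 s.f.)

I_p ≈ 1.27 A

V_s = V_p × N_s/N_p = 230 × 292/2644 = 25.401 V.
I_s = V_s/R = 25.401/2.21 = 11.494 A.
For an ideal transformer I_p N_p = I_s N_s, so I_p = 11.494 × 292/2644 = 1.27 A.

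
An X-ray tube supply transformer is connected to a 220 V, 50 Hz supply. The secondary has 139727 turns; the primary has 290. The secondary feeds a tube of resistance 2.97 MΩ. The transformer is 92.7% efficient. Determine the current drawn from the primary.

V_s = 220 × 139727/290 = 106000 V.
I_s = V_s/R = 106000/(2.97×10^6) = 0.035690 A.
P_out = V_s I_s = 106000 × 0.035690 = 3783.2 W.
P_in = P_out/η = 3783.2/0.927 = 4081.1 W.
I_p = P_in/V_p = 4081.1/220 = 18.6 A.

I_p ≈ 18.6 A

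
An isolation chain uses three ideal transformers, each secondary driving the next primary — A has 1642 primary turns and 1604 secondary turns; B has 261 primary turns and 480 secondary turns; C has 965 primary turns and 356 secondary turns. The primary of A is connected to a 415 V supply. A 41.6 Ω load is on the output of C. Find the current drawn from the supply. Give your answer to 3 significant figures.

I_supply ≈ 4.38 A

Secondary of A: V = 415.00 × 1604/1642 = 405.40 V.
Secondary of B: V = 405.40 × 480/261 = 745.56 V.
Secondary of C: V = 745.56 × 356/965 = 275.04 V.
I_load = 275.04/41.6 = 6.6116 A, so P_out = 275.04 × 6.6116 = 1818.5 W.
All ideal ⇒ P_in = P_out, so I_supply = 1818.5/415 = 4.38 A.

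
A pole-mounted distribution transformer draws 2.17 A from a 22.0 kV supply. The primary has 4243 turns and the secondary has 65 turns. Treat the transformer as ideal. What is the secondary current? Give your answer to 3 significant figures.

I_s ≈ 142 A

I_s/I_p = N_p/N_s, so I_s = 2.17 × 4243/65 = 142 A.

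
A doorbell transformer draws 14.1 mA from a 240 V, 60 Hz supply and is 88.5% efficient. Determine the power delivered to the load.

P_out ≈ 2.99 W

P_in = V_p I_p = 240 × 0.0141 = 3.3840 W.
P_out = η P_in = 0.885 × 3.3840 = 2.99 W.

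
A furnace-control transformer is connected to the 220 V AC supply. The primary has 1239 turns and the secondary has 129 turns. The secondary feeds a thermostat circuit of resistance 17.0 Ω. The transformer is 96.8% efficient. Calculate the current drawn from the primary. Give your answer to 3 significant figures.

V_s = 220 × 129/1239 = 22.906 V.
I_s = V_s/R = 22.906/17.0 = 1.3474 A.
P_out = V_s I_s = 22.906 × 1.3474 = 30.863 W.
P_in = P_out/η = 30.863/0.968 = 31.883 W.
I_p = P_in/V_p = 31.883/220 = 0.145 A.

I_p ≈ 0.145 A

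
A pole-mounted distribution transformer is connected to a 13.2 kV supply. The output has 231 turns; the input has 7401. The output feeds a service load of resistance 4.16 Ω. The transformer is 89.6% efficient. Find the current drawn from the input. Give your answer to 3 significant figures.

I_in ≈ 3.45 A

V_out = 13200 × 231/7401 = 412.00 V.
I_out = V_out/R = 412.00/4.16 = 99.038 A.
P_out = V_out I_out = 412.00 × 99.038 = 40804 W.
P_in = P_out/η = 40804/0.896 = 45540 W.
I_in = P_in/V_in = 45540/13200 = 3.45 A.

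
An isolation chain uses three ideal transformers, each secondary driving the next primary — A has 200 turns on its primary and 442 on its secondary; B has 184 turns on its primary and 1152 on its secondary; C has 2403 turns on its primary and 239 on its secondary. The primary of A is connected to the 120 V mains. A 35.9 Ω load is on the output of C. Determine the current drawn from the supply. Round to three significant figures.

After A: V = 120.00 × 442/200 = 265.20 V.
After B: V = 265.20 × 1152/184 = 1660.4 V.
After C: V = 1660.4 × 239/2403 = 165.14 V.
I_load = 165.14/35.9 = 4.6000 A, so P_out = 165.14 × 4.6000 = 759.64 W.
All ideal ⇒ P_in = P_out, so I_supply = 759.64/120 = 6.33 A.

I_supply ≈ 6.33 A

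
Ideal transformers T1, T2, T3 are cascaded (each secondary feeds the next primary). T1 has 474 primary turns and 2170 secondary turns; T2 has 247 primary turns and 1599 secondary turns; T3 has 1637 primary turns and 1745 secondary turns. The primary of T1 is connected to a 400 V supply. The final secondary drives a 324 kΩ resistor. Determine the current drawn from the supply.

I_supply ≈ 1.23 A

Secondary of T1: V = 400.00 × 2170/474 = 1831.2 V.
Secondary of T2: V = 1831.2 × 1599/247 = 11855 V.
Secondary of T3: V = 11855 × 1745/1637 = 12637 V.
I_load = 12637/324000 = 0.039003 A, so P_out = 12637 × 0.039003 = 492.87 W.
All ideal ⇒ P_in = P_out, so I_supply = 492.87/400 = 1.23 A.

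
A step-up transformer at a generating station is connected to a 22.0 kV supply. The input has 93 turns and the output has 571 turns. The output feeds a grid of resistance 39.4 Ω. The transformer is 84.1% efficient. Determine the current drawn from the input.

I_in ≈ 25000 A

V_out = 22000 × 571/93 = 135080 V.
I_out = V_out/R = 135080/39.4 = 3428.3 A.
P_out = V_out I_out = 135080 × 3428.3 = 4.6308×10^8 W.
P_in = P_out/η = 4.6308×10^8/0.841 = 5.5063×10^8 W.
I_in = P_in/V_in = 5.5063×10^8/22000 = 25000 A.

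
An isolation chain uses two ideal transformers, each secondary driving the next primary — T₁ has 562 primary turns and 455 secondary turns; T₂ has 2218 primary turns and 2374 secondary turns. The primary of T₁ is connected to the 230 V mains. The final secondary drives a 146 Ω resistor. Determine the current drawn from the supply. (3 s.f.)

I_supply ≈ 1.18 A

After T₁: V = 230.00 × 455/562 = 186.21 V.
After T₂: V = 186.21 × 2374/2218 = 199.31 V.
I_load = 199.31/146 = 1.3651 A, so P_out = 199.31 × 1.3651 = 272.08 W.
All ideal ⇒ P_in = P_out, so I_supply = 272.08/230 = 1.18 A.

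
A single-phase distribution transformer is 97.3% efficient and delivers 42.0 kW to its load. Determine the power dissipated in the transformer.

P_in = P_out/η = 42000/0.973 = 43165.5 W.
P_loss = P_in − P_out = 43165.5 − 42000 = 1170 W.

P_loss ≈ 1170 W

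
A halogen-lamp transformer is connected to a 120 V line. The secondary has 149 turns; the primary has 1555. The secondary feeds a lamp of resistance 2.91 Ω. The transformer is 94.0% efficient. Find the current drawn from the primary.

V_s = 120 × 149/1555 = 11.498 V.
I_s = V_s/R = 11.498/2.91 = 3.9513 A.
P_out = V_s I_s = 11.498 × 3.9513 = 45.434 W.
P_in = P_out/η = 45.434/0.940 = 48.334 W.
I_p = P_in/V_p = 48.334/120 = 0.403 A.

I_p ≈ 0.403 A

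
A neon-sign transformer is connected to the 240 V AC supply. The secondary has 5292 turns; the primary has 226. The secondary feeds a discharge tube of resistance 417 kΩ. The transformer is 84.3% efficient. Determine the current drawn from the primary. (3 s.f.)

V_s = 240 × 5292/226 = 5619.8 V.
I_s = V_s/R = 5619.8/417000 = 0.013477 A.
P_out = V_s I_s = 5619.8 × 0.013477 = 75.737 W.
P_in = P_out/η = 75.737/0.843 = 89.842 W.
I_p = P_in/V_p = 89.842/240 = 0.374 A.

I_p ≈ 0.374 A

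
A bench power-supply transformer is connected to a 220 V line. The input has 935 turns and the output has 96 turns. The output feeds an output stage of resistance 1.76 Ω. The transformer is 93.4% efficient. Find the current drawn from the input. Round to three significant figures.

I_in ≈ 1.41 A

V_out = 220 × 96/935 = 22.588 V.
I_out = V_out/R = 22.588/1.76 = 12.834 A.
P_out = V_out I_out = 22.588 × 12.834 = 289.90 W.
P_in = P_out/η = 289.90/0.934 = 310.39 W.
I_in = P_in/V_in = 310.39/220 = 1.41 A.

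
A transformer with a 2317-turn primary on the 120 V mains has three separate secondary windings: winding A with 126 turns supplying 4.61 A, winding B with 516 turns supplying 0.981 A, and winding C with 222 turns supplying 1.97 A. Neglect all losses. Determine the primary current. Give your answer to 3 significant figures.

V_A = 120 × 126/2317 = 6.5257 V; V_B = 120 × 516/2317 = 26.724 V; V_C = 120 × 222/2317 = 11.498 V.
P_out = V_A I_A + V_B I_B + V_C I_C = 6.5257×4.61 + 26.724×0.981 + 11.498×1.97 = 30.083 + 26.216 + 22.650 = 78.950 W.
Ideal ⇒ P_in = P_out, so I_p = P_out/V_p = 78.950/120 = 0.658 A.

I_p ≈ 0.658 A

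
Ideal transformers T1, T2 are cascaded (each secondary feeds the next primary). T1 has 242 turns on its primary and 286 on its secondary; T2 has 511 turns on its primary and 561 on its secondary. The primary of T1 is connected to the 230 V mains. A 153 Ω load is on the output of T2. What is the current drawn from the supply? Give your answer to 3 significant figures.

I_supply ≈ 2.53 A

After T1: V = 230.00 × 286/242 = 271.82 V.
After T2: V = 271.82 × 561/511 = 298.41 V.
I_load = 298.41/153 = 1.9504 A, so P_out = 298.41 × 1.9504 = 582.04 W.
All ideal ⇒ P_in = P_out, so I_supply = 582.04/230 = 2.53 A.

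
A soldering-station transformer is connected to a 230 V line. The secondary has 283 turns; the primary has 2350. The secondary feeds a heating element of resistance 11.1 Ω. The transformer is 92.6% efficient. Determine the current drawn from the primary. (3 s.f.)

I_p ≈ 0.325 A

V_s = 230 × 283/2350 = 27.698 V.
I_s = V_s/R = 27.698/11.1 = 2.4953 A.
P_out = V_s I_s = 27.698 × 2.4953 = 69.115 W.
P_in = P_out/η = 69.115/0.926 = 74.638 W.
I_p = P_in/V_p = 74.638/230 = 0.325 A.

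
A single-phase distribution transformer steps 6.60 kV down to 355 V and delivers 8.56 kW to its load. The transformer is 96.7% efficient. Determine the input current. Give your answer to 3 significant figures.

P_in = P_out/η = 8560/0.967 = 8852.1 W.
I_in = P_in/V_in = 8852.1/6600 = 1.34 A.

I_in ≈ 1.34 A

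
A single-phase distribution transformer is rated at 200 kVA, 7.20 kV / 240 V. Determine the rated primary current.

I_p ≈ 27.8 A

I_p = S/V_p = 200000/7200 = 27.8 A.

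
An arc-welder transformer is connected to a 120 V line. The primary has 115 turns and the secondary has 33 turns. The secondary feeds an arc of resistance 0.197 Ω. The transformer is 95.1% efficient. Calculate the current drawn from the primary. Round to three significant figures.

V_s = 120 × 33/115 = 34.435 V.
I_s = V_s/R = 34.435/0.197 = 174.80 A.
P_out = V_s I_s = 34.435 × 174.80 = 6019.1 W.
P_in = P_out/η = 6019.1/0.951 = 6329.2 W.
I_p = P_in/V_p = 6329.2/120 = 52.7 A.

I_p ≈ 52.7 A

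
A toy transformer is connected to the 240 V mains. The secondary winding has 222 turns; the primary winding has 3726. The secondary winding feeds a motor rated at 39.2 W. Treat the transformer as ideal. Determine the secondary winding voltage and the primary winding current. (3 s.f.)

V_s = V_p × N_s/N_p = 240 × 222/3726 = 14.300 V.
I_s = P/V_s = 39.2/14.300 = 2.7414 A.
I_p = I_s × N_s/N_p = 2.7414 × 222/3726 = 0.163 A.

V_s ≈ 14.3 V, I_p ≈ 0.163 A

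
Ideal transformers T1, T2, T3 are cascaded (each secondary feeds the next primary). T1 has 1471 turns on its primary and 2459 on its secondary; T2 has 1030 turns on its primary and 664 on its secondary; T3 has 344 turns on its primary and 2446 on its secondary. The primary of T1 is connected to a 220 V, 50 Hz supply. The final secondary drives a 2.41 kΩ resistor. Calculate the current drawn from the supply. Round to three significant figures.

I_supply ≈ 5.36 A

Secondary of T1: V = 220.00 × 2459/1471 = 367.76 V.
Secondary of T2: V = 367.76 × 664/1030 = 237.08 V.
Secondary of T3: V = 237.08 × 2446/344 = 1685.8 V.
I_load = 1685.8/2410 = 0.69949 A, so P_out = 1685.8 × 0.69949 = 1179.2 W.
All ideal ⇒ P_in = P_out, so I_supply = 1179.2/220 = 5.36 A.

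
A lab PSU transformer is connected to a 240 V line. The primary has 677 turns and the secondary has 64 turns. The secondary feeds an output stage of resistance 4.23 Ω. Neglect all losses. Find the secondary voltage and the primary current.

V_s = V_p × N_s/N_p = 240 × 64/677 = 22.688 V.
I_s = V_s/R = 22.688/4.23 = 5.3637 A.
I_p = I_s × N_s/N_p = 5.3637 × 64/677 = 0.507 A.

V_s ≈ 22.7 V, I_p ≈ 0.507 A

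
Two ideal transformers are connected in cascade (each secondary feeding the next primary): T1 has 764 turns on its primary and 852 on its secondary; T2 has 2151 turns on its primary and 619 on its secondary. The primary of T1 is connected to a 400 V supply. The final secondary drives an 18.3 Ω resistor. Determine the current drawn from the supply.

Secondary of T1: V = 400.00 × 852/764 = 446.07 V.
Secondary of T2: V = 446.07 × 619/2151 = 128.37 V.
I_load = 128.37/18.3 = 7.0146 A, so P_out = 128.37 × 7.0146 = 900.45 W.
All ideal ⇒ P_in = P_out, so I_supply = 900.45/400 = 2.25 A.

I_supply ≈ 2.25 A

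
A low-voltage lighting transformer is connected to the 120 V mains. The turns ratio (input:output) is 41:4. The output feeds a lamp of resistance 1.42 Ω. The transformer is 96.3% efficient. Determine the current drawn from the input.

I_in ≈ 0.835 A

V_out = 120 × 4/41 = 11.707 V.
I_out = V_out/R = 11.707/1.42 = 8.2446 A.
P_out = V_out I_out = 11.707 × 8.2446 = 96.522 W.
P_in = P_out/η = 96.522/0.963 = 100.23 W.
I_in = P_in/V_in = 100.23/120 = 0.835 A.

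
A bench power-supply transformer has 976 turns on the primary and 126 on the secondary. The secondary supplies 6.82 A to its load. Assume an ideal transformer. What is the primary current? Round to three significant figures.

For an ideal transformer I_p/I_s = N_s/N_p, so I_p = 6.82 × 126/976 = 0.880 A.

I_p ≈ 0.880 A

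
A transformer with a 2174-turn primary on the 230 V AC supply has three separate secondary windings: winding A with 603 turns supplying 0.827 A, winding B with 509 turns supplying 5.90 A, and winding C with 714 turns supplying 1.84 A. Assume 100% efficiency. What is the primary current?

I_p ≈ 2.22 A

V_A = 230 × 603/2174 = 63.795 V; V_B = 230 × 509/2174 = 53.850 V; V_C = 230 × 714/2174 = 75.538 V.
P_out = V_A I_A + V_B I_B + V_C I_C = 63.795×0.827 + 53.850×5.90 + 75.538×1.84 = 52.758 + 317.72 + 138.99 = 509.46 W.
Ideal ⇒ P_in = P_out, so I_p = P_out/V_p = 509.46/230 = 2.22 A.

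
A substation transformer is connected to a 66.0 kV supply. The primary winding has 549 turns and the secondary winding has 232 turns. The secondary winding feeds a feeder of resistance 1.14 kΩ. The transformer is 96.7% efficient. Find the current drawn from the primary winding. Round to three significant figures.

V_s = 66000 × 232/549 = 27891 V.
I_s = V_s/R = 27891/1140 = 24.466 A.
P_out = V_s I_s = 27891 × 24.466 = 682360 W.
P_in = P_out/η = 682360/0.967 = 705650 W.
I_p = P_in/V_p = 705650/66000 = 10.7 A.

I_p ≈ 10.7 A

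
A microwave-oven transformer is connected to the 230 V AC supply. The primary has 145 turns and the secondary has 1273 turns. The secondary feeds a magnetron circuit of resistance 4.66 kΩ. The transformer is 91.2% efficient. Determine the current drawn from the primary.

I_p ≈ 4.17 A

V_s = 230 × 1273/145 = 2019.2 V.
I_s = V_s/R = 2019.2/4660 = 0.43331 A.
P_out = V_s I_s = 2019.2 × 0.43331 = 874.96 W.
P_in = P_out/η = 874.96/0.912 = 959.39 W.
I_p = P_in/V_p = 959.39/230 = 4.17 A.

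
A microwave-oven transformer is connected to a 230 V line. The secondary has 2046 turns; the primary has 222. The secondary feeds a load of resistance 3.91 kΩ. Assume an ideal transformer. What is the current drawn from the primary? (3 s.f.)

I_p ≈ 5.00 A

V_s = V_p × N_s/N_p = 230 × 2046/222 = 2119.7 V.
I_s = V_s/R = 2119.7/3910 = 0.54213 A.
For an ideal transformer I_p N_p = I_s N_s, so I_p = 0.54213 × 2046/222 = 5.00 A.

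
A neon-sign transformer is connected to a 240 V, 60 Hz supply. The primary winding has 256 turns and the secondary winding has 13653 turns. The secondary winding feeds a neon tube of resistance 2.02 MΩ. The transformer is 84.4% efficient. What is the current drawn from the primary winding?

V_s = 240 × 13653/256 = 12800 V.
I_s = V_s/R = 12800/(2.02×10^6) = 0.0063365 A.
P_out = V_s I_s = 12800 × 0.0063365 = 81.105 W.
P_in = P_out/η = 81.105/0.844 = 96.096 W.
I_p = P_in/V_p = 96.096/240 = 0.400 A.

I_p ≈ 0.400 A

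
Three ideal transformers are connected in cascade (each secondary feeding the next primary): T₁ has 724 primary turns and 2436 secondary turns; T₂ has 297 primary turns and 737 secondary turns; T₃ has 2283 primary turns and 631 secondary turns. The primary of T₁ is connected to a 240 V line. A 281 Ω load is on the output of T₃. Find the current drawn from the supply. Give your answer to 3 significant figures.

After T₁: V = 240.00 × 2436/724 = 807.51 V.
After T₂: V = 807.51 × 737/297 = 2003.8 V.
After T₃: V = 2003.8 × 631/2283 = 553.84 V.
I_load = 553.84/281 = 1.9710 A, so P_out = 553.84 × 1.9710 = 1091.6 W.
All ideal ⇒ P_in = P_out, so I_supply = 1091.6/240 = 4.55 A.

I_supply ≈ 4.55 A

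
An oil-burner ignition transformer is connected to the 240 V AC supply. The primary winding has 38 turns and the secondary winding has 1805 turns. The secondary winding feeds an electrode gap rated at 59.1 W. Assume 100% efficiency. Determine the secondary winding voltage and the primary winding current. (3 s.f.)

V_s = V_p × N_s/N_p = 240 × 1805/38 = 11400 V.
I_s = P/V_s = 59.1/11400 = 0.0051842 A.
I_p = I_s × N_s/N_p = 0.0051842 × 1805/38 = 0.246 A.

V_s ≈ 11400 V, I_p ≈ 0.246 A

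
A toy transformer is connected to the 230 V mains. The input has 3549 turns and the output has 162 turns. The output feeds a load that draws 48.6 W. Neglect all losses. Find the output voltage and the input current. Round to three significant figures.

V_out = V_in × N_out/N_in = 230 × 162/3549 = 10.499 V.
I_out = P/V_out = 48.6/10.499 = 4.6291 A.
I_in = I_out × N_out/N_in = 4.6291 × 162/3549 = 0.211 A.

V_out ≈ 10.5 V, I_in ≈ 0.211 A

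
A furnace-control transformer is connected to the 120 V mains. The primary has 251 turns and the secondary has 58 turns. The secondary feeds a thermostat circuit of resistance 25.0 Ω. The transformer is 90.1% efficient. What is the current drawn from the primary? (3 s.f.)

V_s = 120 × 58/251 = 27.729 V.
I_s = V_s/R = 27.729/25.0 = 1.1092 A.
P_out = V_s I_s = 27.729 × 1.1092 = 30.756 W.
P_in = P_out/η = 30.756/0.901 = 34.135 W.
I_p = P_in/V_p = 34.135/120 = 0.284 A.

I_p ≈ 0.284 A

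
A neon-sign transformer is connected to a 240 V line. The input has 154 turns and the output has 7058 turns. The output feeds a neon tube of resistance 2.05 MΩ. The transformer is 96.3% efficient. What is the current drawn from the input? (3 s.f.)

V_out = 240 × 7058/154 = 10999 V.
I_out = V_out/R = 10999/(2.05×10^6) = 0.0053656 A.
P_out = V_out I_out = 10999 × 0.0053656 = 59.019 W.
P_in = P_out/η = 59.019/0.963 = 61.286 W.
I_in = P_in/V_in = 61.286/240 = 0.255 A.

I_in ≈ 0.255 A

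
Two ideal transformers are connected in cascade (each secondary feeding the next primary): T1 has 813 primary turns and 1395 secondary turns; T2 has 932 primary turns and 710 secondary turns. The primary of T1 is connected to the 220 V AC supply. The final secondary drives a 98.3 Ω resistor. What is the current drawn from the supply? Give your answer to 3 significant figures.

I_supply ≈ 3.82 A

Secondary of T1: V = 220.00 × 1395/813 = 377.49 V.
Secondary of T2: V = 377.49 × 710/932 = 287.57 V.
I_load = 287.57/98.3 = 2.9255 A, so P_out = 287.57 × 2.9255 = 841.29 W.
All ideal ⇒ P_in = P_out, so I_supply = 841.29/220 = 3.82 A.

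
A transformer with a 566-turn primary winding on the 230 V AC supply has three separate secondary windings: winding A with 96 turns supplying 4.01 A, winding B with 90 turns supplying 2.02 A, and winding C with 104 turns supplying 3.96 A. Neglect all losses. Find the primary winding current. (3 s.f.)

I_p ≈ 1.73 A

V_A = 230 × 96/566 = 39.011 V; V_B = 230 × 90/566 = 36.572 V; V_C = 230 × 104/566 = 42.261 V.
P_out = V_A I_A + V_B I_B + V_C I_C = 39.011×4.01 + 36.572×2.02 + 42.261×3.96 = 156.43 + 73.876 + 167.36 = 397.66 W.
Ideal ⇒ P_in = P_out, so I_p = P_out/V_p = 397.66/230 = 1.73 A.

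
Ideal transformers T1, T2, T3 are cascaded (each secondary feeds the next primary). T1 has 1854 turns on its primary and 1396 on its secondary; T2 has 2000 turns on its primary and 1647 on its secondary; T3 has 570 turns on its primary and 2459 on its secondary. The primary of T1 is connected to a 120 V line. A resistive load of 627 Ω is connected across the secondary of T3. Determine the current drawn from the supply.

I_supply ≈ 1.37 A

After T1: V = 120.00 × 1396/1854 = 90.356 V.
After T2: V = 90.356 × 1647/2000 = 74.408 V.
After T3: V = 74.408 × 2459/570 = 321.00 V.
I_load = 321.00/627 = 0.51196 A, so P_out = 321.00 × 0.51196 = 164.34 W.
All ideal ⇒ P_in = P_out, so I_supply = 164.34/120 = 1.37 A.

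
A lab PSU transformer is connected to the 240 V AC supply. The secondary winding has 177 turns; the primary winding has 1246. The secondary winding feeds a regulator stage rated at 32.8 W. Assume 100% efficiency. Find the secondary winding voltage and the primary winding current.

V_s ≈ 34.1 V, I_p ≈ 0.137 A

V_s = V_p × N_s/N_p = 240 × 177/1246 = 34.093 V.
I_s = P/V_s = 32.8/34.093 = 0.96207 A.
I_p = I_s × N_s/N_p = 0.96207 × 177/1246 = 0.137 A.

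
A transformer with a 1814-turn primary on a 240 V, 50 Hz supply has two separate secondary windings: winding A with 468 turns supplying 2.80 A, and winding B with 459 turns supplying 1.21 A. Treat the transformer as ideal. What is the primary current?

I_p ≈ 1.03 A

V_A = 240 × 468/1814 = 61.918 V; V_B = 240 × 459/1814 = 60.728 V.
P_out = V_A I_A + V_B I_B = 61.918×2.80 + 60.728×1.21 = 173.37 + 73.480 = 246.85 W.
Ideal ⇒ P_in = P_out, so I_p = P_out/V_p = 246.85/240 = 1.03 A.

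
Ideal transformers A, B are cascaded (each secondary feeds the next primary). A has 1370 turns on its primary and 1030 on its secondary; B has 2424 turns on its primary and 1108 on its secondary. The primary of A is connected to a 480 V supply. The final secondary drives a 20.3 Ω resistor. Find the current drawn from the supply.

Secondary of A: V = 480.00 × 1030/1370 = 360.88 V.
Secondary of B: V = 360.88 × 1108/2424 = 164.95 V.
I_load = 164.95/20.3 = 8.1259 A, so P_out = 164.95 × 8.1259 = 1340.4 W.
All ideal ⇒ P_in = P_out, so I_supply = 1340.4/480 = 2.79 A.

I_supply ≈ 2.79 A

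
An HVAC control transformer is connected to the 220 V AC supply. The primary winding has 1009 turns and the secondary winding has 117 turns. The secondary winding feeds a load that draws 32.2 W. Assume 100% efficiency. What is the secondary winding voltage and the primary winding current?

V_s = V_p × N_s/N_p = 220 × 117/1009 = 25.510 V.
I_s = P/V_s = 32.2/25.510 = 1.2622 A.
I_p = I_s × N_s/N_p = 1.2622 × 117/1009 = 0.146 A.

V_s ≈ 25.5 V, I_p ≈ 0.146 A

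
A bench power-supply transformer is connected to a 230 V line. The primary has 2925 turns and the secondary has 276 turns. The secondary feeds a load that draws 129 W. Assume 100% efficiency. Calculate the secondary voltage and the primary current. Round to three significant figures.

V_s ≈ 21.7 V, I_p ≈ 0.561 A

V_s = V_p × N_s/N_p = 230 × 276/2925 = 21.703 V.
I_s = P/V_s = 129/21.703 = 5.9440 A.
I_p = I_s × N_s/N_p = 5.9440 × 276/2925 = 0.561 A.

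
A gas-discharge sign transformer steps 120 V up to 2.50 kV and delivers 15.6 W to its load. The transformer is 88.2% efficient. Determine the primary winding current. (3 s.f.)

I_p ≈ 0.147 A

P_in = P_out/η = 15.6/0.882 = 17.687 W.
I_p = P_in/V_p = 17.687/120 = 0.147 A.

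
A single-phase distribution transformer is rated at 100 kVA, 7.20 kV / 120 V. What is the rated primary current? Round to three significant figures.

I_p ≈ 13.9 A

I_p = S/V_p = 100000/7200 = 13.9 A.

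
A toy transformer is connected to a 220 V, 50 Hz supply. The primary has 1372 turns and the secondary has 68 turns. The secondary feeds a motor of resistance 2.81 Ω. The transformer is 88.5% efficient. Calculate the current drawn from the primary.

I_p ≈ 0.217 A

V_s = 220 × 68/1372 = 10.904 V.
I_s = V_s/R = 10.904/2.81 = 3.8804 A.
P_out = V_s I_s = 10.904 × 3.8804 = 42.311 W.
P_in = P_out/η = 42.311/0.885 = 47.809 W.
I_p = P_in/V_p = 47.809/220 = 0.217 A.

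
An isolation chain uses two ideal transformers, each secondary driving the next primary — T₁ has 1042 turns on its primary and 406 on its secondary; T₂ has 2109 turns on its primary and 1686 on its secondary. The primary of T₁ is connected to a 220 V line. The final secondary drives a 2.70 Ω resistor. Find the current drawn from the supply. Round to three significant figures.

Secondary of T₁: V = 220.00 × 406/1042 = 85.720 V.
Secondary of T₂: V = 85.720 × 1686/2109 = 68.527 V.
I_load = 68.527/2.70 = 25.380 A, so P_out = 68.527 × 25.380 = 1739.2 W.
All ideal ⇒ P_in = P_out, so I_supply = 1739.2/220 = 7.91 A.

I_supply ≈ 7.91 A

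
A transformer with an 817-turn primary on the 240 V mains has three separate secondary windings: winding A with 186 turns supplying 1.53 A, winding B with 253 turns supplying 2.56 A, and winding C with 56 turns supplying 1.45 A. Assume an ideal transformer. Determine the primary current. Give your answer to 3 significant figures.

V_A = 240 × 186/817 = 54.639 V; V_B = 240 × 253/817 = 74.321 V; V_C = 240 × 56/817 = 16.450 V.
P_out = V_A I_A + V_B I_B + V_C I_C = 54.639×1.53 + 74.321×2.56 + 16.450×1.45 = 83.598 + 190.26 + 23.853 = 297.71 W.
Ideal ⇒ P_in = P_out, so I_p = P_out/V_p = 297.71/240 = 1.24 A.

I_p ≈ 1.24 A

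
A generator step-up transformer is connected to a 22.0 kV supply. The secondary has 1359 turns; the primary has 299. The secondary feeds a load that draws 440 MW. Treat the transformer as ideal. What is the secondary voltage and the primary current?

V_s = V_p × N_s/N_p = 22000 × 1359/299 = 99993 V.
I_s = P/V_s = 4.40×10^8/99993 = 4400.3 A.
I_p = I_s × N_s/N_p = 4400.3 × 1359/299 = 20000 A.

V_s ≈ 100000 V, I_p ≈ 20000 A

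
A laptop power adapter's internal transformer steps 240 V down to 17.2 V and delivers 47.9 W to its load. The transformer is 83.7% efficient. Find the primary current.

P_in = P_out/η = 47.9/0.837 = 57.228 W.
I_p = P_in/V_p = 57.228/240 = 0.238 A.

I_p ≈ 0.238 A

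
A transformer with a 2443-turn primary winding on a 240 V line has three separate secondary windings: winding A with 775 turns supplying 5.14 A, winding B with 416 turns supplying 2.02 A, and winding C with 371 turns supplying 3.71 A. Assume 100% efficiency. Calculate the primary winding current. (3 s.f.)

I_p ≈ 2.54 A

V_A = 240 × 775/2443 = 76.136 V; V_B = 240 × 416/2443 = 40.868 V; V_C = 240 × 371/2443 = 36.447 V.
P_out = V_A I_A + V_B I_B + V_C I_C = 76.136×5.14 + 40.868×2.02 + 36.447×3.71 = 391.34 + 82.553 + 135.22 = 609.11 W.
Ideal ⇒ P_in = P_out, so I_p = P_out/V_p = 609.11/240 = 2.54 A.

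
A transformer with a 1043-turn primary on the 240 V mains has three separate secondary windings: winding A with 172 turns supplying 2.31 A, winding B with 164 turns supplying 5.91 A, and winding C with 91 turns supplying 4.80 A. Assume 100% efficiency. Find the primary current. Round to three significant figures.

V_A = 240 × 172/1043 = 39.578 V; V_B = 240 × 164/1043 = 37.737 V; V_C = 240 × 91/1043 = 20.940 V.
P_out = V_A I_A + V_B I_B + V_C I_C = 39.578×2.31 + 37.737×5.91 + 20.940×4.80 = 91.426 + 223.03 + 100.51 = 414.96 W.
Ideal ⇒ P_in = P_out, so I_p = P_out/V_p = 414.96/240 = 1.73 A.

I_p ≈ 1.73 A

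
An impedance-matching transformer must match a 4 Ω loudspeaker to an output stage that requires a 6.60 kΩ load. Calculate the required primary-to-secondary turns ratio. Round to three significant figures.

N_p/N_s ≈ 40.6

Z_p/Z_s = (N_p/N_s)², so N_p/N_s = √(6600/4) = √1650 = 40.6.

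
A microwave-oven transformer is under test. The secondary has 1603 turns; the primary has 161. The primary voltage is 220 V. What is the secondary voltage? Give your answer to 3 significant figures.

V_s ≈ 2190 V

V_s/V_p = N_s/N_p, so V_s = 220 × 1603/161 = 2190 V.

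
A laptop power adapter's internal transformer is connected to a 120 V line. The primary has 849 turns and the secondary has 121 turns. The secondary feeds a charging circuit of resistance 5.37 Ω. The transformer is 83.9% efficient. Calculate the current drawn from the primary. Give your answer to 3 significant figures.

V_s = 120 × 121/849 = 17.102 V.
I_s = V_s/R = 17.102/5.37 = 3.1848 A.
P_out = V_s I_s = 17.102 × 3.1848 = 54.468 W.
P_in = P_out/η = 54.468/0.839 = 64.920 W.
I_p = P_in/V_p = 64.920/120 = 0.541 A.

I_p ≈ 0.541 A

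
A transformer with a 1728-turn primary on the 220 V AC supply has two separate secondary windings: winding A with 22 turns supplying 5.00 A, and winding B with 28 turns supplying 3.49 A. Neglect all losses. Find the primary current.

V_A = 220 × 22/1728 = 2.8009 V; V_B = 220 × 28/1728 = 3.5648 V.
P_out = V_A I_A + V_B I_B = 2.8009×5.00 + 3.5648×3.49 = 14.005 + 12.441 = 26.446 W.
Ideal ⇒ P_in = P_out, so I_p = P_out/V_p = 26.446/220 = 0.120 A.

I_p ≈ 0.120 A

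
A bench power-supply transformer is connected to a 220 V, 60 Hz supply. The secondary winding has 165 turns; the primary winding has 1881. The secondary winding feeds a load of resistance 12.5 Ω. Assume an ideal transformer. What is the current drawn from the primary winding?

I_p ≈ 0.135 A

V_s = V_p × N_s/N_p = 220 × 165/1881 = 19.298 V.
I_s = V_s/R = 19.298/12.5 = 1.5439 A.
For an ideal transformer I_p N_p = I_s N_s, so I_p = 1.5439 × 165/1881 = 0.135 A.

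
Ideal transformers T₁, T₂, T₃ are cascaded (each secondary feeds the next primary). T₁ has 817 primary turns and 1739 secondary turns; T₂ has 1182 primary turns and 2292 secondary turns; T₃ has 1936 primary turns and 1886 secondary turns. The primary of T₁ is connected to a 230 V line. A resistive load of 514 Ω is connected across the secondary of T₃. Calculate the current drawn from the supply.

Secondary of T₁: V = 230.00 × 1739/817 = 489.56 V.
Secondary of T₂: V = 489.56 × 2292/1182 = 949.30 V.
Secondary of T₃: V = 949.30 × 1886/1936 = 924.78 V.
I_load = 924.78/514 = 1.7992 A, so P_out = 924.78 × 1.7992 = 1663.9 W.
All ideal ⇒ P_in = P_out, so I_supply = 1663.9/230 = 7.23 A.

I_supply ≈ 7.23 A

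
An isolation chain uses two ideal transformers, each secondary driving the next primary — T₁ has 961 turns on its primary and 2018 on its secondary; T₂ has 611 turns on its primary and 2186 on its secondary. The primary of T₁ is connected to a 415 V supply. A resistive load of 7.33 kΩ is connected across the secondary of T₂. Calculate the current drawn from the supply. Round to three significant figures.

I_supply ≈ 3.20 A

After T₁: V = 415.00 × 2018/961 = 871.46 V.
After T₂: V = 871.46 × 2186/611 = 3117.8 V.
I_load = 3117.8/7330 = 0.42535 A, so P_out = 3117.8 × 0.42535 = 1326.2 W.
All ideal ⇒ P_in = P_out, so I_supply = 1326.2/415 = 3.20 A.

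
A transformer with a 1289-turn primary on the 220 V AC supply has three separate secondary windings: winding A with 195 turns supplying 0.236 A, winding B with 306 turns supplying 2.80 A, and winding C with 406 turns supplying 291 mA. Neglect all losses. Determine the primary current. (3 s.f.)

I_p ≈ 0.792 A

V_A = 220 × 195/1289 = 33.282 V; V_B = 220 × 306/1289 = 52.227 V; V_C = 220 × 406/1289 = 69.294 V.
P_out = V_A I_A + V_B I_B + V_C I_C = 33.282×0.236 + 52.227×2.80 + 69.294×0.291 = 7.8545 + 146.23 + 20.165 = 174.25 W.
Ideal ⇒ P_in = P_out, so I_p = P_out/V_p = 174.25/220 = 0.792 A.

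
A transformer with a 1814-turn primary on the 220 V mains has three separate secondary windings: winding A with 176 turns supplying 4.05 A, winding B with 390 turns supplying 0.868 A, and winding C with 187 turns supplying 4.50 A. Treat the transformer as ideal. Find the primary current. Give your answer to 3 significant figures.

V_A = 220 × 176/1814 = 21.345 V; V_B = 220 × 390/1814 = 47.299 V; V_C = 220 × 187/1814 = 22.679 V.
P_out = V_A I_A + V_B I_B + V_C I_C = 21.345×4.05 + 47.299×0.868 + 22.679×4.50 = 86.448 + 41.055 + 102.06 = 229.56 W.
Ideal ⇒ P_in = P_out, so I_p = P_out/V_p = 229.56/220 = 1.04 A.

I_p ≈ 1.04 A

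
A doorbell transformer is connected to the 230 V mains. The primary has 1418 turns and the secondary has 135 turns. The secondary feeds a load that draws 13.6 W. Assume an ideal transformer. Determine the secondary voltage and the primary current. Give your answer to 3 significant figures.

V_s = V_p × N_s/N_p = 230 × 135/1418 = 21.897 V.
I_s = P/V_s = 13.6/21.897 = 0.62109 A.
I_p = I_s × N_s/N_p = 0.62109 × 135/1418 = 0.0591 A.

V_s ≈ 21.9 V, I_p ≈ 0.0591 A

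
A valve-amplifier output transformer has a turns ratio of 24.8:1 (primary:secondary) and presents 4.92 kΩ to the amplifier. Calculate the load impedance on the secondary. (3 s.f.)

Z_s = Z_p/(N_p/N_s)² = 4920/24.8² = 8.00 Ω.

Z_s ≈ 8.00 Ω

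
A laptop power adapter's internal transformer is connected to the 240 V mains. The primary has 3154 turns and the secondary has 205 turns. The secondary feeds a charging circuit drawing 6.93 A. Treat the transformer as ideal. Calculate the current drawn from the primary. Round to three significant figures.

I_p ≈ 0.450 A

For an ideal transformer I_p N_p = I_s N_s, so I_p = 6.93 × 205/3154 = 0.450 A.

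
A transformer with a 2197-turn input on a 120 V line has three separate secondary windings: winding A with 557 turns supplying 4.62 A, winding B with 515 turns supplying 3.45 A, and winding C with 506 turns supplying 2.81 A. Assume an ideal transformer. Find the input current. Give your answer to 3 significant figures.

I_in ≈ 2.63 A

V_A = 120 × 557/2197 = 30.423 V; V_B = 120 × 515/2197 = 28.129 V; V_C = 120 × 506/2197 = 27.638 V.
P_out = V_A I_A + V_B I_B + V_C I_C = 30.423×4.62 + 28.129×3.45 + 27.638×2.81 = 140.56 + 97.046 + 77.662 = 315.26 W.
Ideal ⇒ P_in = P_out, so I_in = P_out/V_in = 315.26/120 = 2.63 A.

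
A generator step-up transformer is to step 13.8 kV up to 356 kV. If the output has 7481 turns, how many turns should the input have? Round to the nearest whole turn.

N_in = 290 turns

N_in/N_out = V_in/V_out, so N_in = 7481 × 13800/356000 = 290.0 ≈ 290 turns.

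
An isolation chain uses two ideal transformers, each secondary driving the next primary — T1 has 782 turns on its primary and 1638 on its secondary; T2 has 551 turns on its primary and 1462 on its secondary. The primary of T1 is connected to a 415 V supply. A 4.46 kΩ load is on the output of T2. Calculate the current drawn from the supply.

I_supply ≈ 2.87 A

After T1: V = 415.00 × 1638/782 = 869.27 V.
After T2: V = 869.27 × 1462/551 = 2306.5 V.
I_load = 2306.5/4460 = 0.51715 A, so P_out = 2306.5 × 0.51715 = 1192.8 W.
All ideal ⇒ P_in = P_out, so I_supply = 1192.8/415 = 2.87 A.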